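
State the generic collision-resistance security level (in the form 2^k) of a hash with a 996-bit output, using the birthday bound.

Step 1: The birthday paradox gives collision probability ~50% after sqrt(2^n) = 2^(n/2) hashes.
Step 2: For 996-bit output: 2^(996/2) = 2^498.
Step 3: Approximately 2^498 hash computations needed.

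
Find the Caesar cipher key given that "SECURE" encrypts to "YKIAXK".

Step 1: Compare first letters: S (position 18) -> Y (position 24).
Step 2: Shift = (24 - 18) mod 26 = 6.
The shift value is 6.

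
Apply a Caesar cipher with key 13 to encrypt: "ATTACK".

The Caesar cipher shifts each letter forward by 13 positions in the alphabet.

Step 1: For each letter, shift forward by 13 positions (mod 26).
  A (position 0) -> position (0+13) mod 26 = 13 -> N
  T (position 19) -> position (19+13) mod 26 = 6 -> G
  T (position 19) -> position (19+13) mod 26 = 6 -> G
  A (position 0) -> position (0+13) mod 26 = 13 -> N
  C (position 2) -> position (2+13) mod 26 = 15 -> P
  K (position 10) -> position (10+13) mod 26 = 23 -> X
Result: NGGNPX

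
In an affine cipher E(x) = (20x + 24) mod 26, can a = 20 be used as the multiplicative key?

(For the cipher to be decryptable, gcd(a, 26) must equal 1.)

Step 1: Compute gcd(20, 26).
Step 2: gcd(20, 26) = 2.
Since gcd = 2 != 1, 20 shares a common factor with 26, so it cannot be used.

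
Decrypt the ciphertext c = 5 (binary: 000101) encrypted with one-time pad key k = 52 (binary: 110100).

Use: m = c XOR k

Step 1: XOR ciphertext with key:
  Ciphertext: 000101
  Key:        110100
  XOR:        110001
Step 2: Plaintext = 110001 = 49 in decimal.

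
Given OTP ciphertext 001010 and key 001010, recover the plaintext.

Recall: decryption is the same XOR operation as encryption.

Step 1: XOR ciphertext with key:
  Ciphertext: 001010
  Key:        001010
  XOR:        000000
Step 2: Plaintext = 000000 = 0 in decimal.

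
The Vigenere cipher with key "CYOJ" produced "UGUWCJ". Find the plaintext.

Step 1: Extend key: CYOJCY
Step 2: Decrypt each letter (c - k) mod 26:
  U(20) - C(2) = (20-2) mod 26 = 18 = S
  G(6) - Y(24) = (6-24) mod 26 = 8 = I
  U(20) - O(14) = (20-14) mod 26 = 6 = G
  W(22) - J(9) = (22-9) mod 26 = 13 = N
  C(2) - C(2) = (2-2) mod 26 = 0 = A
  J(9) - Y(24) = (9-24) mod 26 = 11 = L
Plaintext: SIGNAL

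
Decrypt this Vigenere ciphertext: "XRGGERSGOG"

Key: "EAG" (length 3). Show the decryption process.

Step 1: Key 'EAG' has length 3. Extended key: EAGEAGEAGE
Step 2: Decrypt each position:
  X(23) - E(4) = 19 = T
  R(17) - A(0) = 17 = R
  G(6) - G(6) = 0 = A
  G(6) - E(4) = 2 = C
  E(4) - A(0) = 4 = E
  R(17) - G(6) = 11 = L
  S(18) - E(4) = 14 = O
  G(6) - A(0) = 6 = G
  O(14) - G(6) = 8 = I
  G(6) - E(4) = 2 = C
Plaintext: TRACELOGIC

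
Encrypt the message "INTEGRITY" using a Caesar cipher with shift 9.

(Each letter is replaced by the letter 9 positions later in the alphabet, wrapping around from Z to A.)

Step 1: For each letter, shift forward by 9 positions (mod 26).
  I (position 8) -> position (8+9) mod 26 = 17 -> R
  N (position 13) -> position (13+9) mod 26 = 22 -> W
  T (position 19) -> position (19+9) mod 26 = 2 -> C
  E (position 4) -> position (4+9) mod 26 = 13 -> N
  G (position 6) -> position (6+9) mod 26 = 15 -> P
  R (position 17) -> position (17+9) mod 26 = 0 -> A
  I (position 8) -> position (8+9) mod 26 = 17 -> R
  T (position 19) -> position (19+9) mod 26 = 2 -> C
  Y (position 24) -> position (24+9) mod 26 = 7 -> H
Result: RWCNPARCH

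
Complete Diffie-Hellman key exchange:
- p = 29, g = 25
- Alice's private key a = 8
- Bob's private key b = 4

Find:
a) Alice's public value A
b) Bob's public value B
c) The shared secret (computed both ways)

Step 1: A = g^a mod p = 25^8 mod 29 = 25.
Step 2: B = g^b mod p = 25^4 mod 29 = 24.
Step 3: Alice computes s = B^a mod p = 24^8 mod 29 = 24.
Step 4: Bob computes s = A^b mod p = 25^4 mod 29 = 24.
Both sides agree: shared secret = 24.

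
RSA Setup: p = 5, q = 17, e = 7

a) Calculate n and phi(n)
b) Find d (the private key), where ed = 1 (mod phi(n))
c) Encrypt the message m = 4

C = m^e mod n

Step 1: n = 5 * 17 = 85.
Step 2: phi(n) = (5-1)(17-1) = 4 * 16 = 64.
Step 3: Find d = 7^(-1) mod 64 = 55.
  Verify: 7 * 55 = 385 = 1 (mod 64).
Step 4: C = 4^7 mod 85 = 64.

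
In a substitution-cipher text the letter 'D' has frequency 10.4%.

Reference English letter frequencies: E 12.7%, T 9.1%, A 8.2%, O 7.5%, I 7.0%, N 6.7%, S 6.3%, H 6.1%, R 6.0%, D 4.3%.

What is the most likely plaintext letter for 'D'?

Step 1: The observed frequency is 10.4%.
Step 2: Compare with English frequencies:
  E: 12.7% (difference: 2.3%)
  T: 9.1% (difference: 1.3%) <-- closest
  A: 8.2% (difference: 2.2%)
  O: 7.5% (difference: 2.9%)
  I: 7.0% (difference: 3.4%)
  N: 6.7% (difference: 3.7%)
  S: 6.3% (difference: 4.1%)
  H: 6.1% (difference: 4.3%)
  R: 6.0% (difference: 4.4%)
  D: 4.3% (difference: 6.1%)
Step 3: 'D' most likely represents 'T' (frequency 9.1%).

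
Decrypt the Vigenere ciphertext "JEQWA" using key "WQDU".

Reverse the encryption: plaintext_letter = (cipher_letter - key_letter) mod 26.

Step 1: Extend key: WQDUW
Step 2: Decrypt each letter (c - k) mod 26:
  J(9) - W(22) = (9-22) mod 26 = 13 = N
  E(4) - Q(16) = (4-16) mod 26 = 14 = O
  Q(16) - D(3) = (16-3) mod 26 = 13 = N
  W(22) - U(20) = (22-20) mod 26 = 2 = C
  A(0) - W(22) = (0-22) mod 26 = 4 = E
Plaintext: NONCE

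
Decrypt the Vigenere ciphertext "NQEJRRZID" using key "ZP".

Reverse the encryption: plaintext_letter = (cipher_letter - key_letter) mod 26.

Step 1: Extend key: ZPZPZPZPZ
Step 2: Decrypt each letter (c - k) mod 26:
  N(13) - Z(25) = (13-25) mod 26 = 14 = O
  Q(16) - P(15) = (16-15) mod 26 = 1 = B
  E(4) - Z(25) = (4-25) mod 26 = 5 = F
  J(9) - P(15) = (9-15) mod 26 = 20 = U
  R(17) - Z(25) = (17-25) mod 26 = 18 = S
  R(17) - P(15) = (17-15) mod 26 = 2 = C
  Z(25) - Z(25) = (25-25) mod 26 = 0 = A
  I(8) - P(15) = (8-15) mod 26 = 19 = T
  D(3) - Z(25) = (3-25) mod 26 = 4 = E
Plaintext: OBFUSCATE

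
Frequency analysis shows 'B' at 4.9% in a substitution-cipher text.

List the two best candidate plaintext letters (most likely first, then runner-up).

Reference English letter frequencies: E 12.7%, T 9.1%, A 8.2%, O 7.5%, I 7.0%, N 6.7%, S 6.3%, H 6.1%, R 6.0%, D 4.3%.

Step 1: Observed frequency of 'B' is 4.9%.
Step 2: Compute distances to each reference frequency and sort:
  D (4.3%): difference = 0.6% <-- BEST
  R (6.0%): difference = 1.1% <-- RUNNER-UP
  H (6.1%): difference = 1.2%
  S (6.3%): difference = 1.4%
  N (6.7%): difference = 1.8%
Step 3: Most likely is 'D' (4.3%, diff 0.6%); second most likely is 'R' (6.0%, diff 1.1%).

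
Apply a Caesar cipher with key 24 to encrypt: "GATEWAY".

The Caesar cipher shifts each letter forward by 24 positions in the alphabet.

Step 1: For each letter, shift forward by 24 positions (mod 26).
  G (position 6) -> position (6+24) mod 26 = 4 -> E
  A (position 0) -> position (0+24) mod 26 = 24 -> Y
  T (position 19) -> position (19+24) mod 26 = 17 -> R
  E (position 4) -> position (4+24) mod 26 = 2 -> C
  W (position 22) -> position (22+24) mod 26 = 20 -> U
  A (position 0) -> position (0+24) mod 26 = 24 -> Y
  Y (position 24) -> position (24+24) mod 26 = 22 -> W
Result: EYRCUYW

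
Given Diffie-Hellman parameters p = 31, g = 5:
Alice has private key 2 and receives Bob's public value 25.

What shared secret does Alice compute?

Step 1: s = B^a mod p = 25^2 mod 31.
  25^1 mod 31 = 25
  25^2 mod 31 = (25 * 25) mod 31 = 5
Result: shared secret = 5.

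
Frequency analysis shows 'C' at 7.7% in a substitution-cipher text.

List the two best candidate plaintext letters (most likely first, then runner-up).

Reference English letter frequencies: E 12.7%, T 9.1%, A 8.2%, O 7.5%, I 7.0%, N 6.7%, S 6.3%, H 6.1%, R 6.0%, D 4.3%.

Step 1: Observed frequency of 'C' is 7.7%.
Step 2: Compute distances to each reference frequency and sort:
  O (7.5%): difference = 0.2% <-- BEST
  A (8.2%): difference = 0.5% <-- RUNNER-UP
  I (7.0%): difference = 0.7%
  N (6.7%): difference = 1.0%
  T (9.1%): difference = 1.4%
Step 3: Most likely is 'O' (7.5%, diff 0.2%); second most likely is 'A' (8.2%, diff 0.5%).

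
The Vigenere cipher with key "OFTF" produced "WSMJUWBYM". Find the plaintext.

Step 1: Extend key: OFTFOFTFO
Step 2: Decrypt each letter (c - k) mod 26:
  W(22) - O(14) = (22-14) mod 26 = 8 = I
  S(18) - F(5) = (18-5) mod 26 = 13 = N
  M(12) - T(19) = (12-19) mod 26 = 19 = T
  J(9) - F(5) = (9-5) mod 26 = 4 = E
  U(20) - O(14) = (20-14) mod 26 = 6 = G
  W(22) - F(5) = (22-5) mod 26 = 17 = R
  B(1) - T(19) = (1-19) mod 26 = 8 = I
  Y(24) - F(5) = (24-5) mod 26 = 19 = T
  M(12) - O(14) = (12-14) mod 26 = 24 = Y
Plaintext: INTEGRITY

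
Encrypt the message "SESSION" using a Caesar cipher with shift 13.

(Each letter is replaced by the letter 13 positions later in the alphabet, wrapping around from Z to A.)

Step 1: For each letter, shift forward by 13 positions (mod 26).
  S (position 18) -> position (18+13) mod 26 = 5 -> F
  E (position 4) -> position (4+13) mod 26 = 17 -> R
  S (position 18) -> position (18+13) mod 26 = 5 -> F
  S (position 18) -> position (18+13) mod 26 = 5 -> F
  I (position 8) -> position (8+13) mod 26 = 21 -> V
  O (position 14) -> position (14+13) mod 26 = 1 -> B
  N (position 13) -> position (13+13) mod 26 = 0 -> A
Result: FRFFVBA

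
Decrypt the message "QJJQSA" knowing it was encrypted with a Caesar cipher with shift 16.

Step 1: Reverse the shift by subtracting 16 from each letter position.
  Q (position 16) -> position (16-16) mod 26 = 0 -> A
  J (position 9) -> position (9-16) mod 26 = 19 -> T
  J (position 9) -> position (9-16) mod 26 = 19 -> T
  Q (position 16) -> position (16-16) mod 26 = 0 -> A
  S (position 18) -> position (18-16) mod 26 = 2 -> C
  A (position 0) -> position (0-16) mod 26 = 10 -> K
Decrypted message: ATTACK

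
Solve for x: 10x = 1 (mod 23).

Step 1: We need x such that 10 * x = 1 (mod 23).
Step 2: Using the extended Euclidean algorithm or trial:
  10 * 7 = 70 = 3 * 23 + 1.
Step 3: Since 70 mod 23 = 1, the inverse is x = 7.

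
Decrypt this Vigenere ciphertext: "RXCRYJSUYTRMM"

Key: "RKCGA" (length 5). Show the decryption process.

Step 1: Key 'RKCGA' has length 5. Extended key: RKCGARKCGARKC
Step 2: Decrypt each position:
  R(17) - R(17) = 0 = A
  X(23) - K(10) = 13 = N
  C(2) - C(2) = 0 = A
  R(17) - G(6) = 11 = L
  Y(24) - A(0) = 24 = Y
  J(9) - R(17) = 18 = S
  S(18) - K(10) = 8 = I
  U(20) - C(2) = 18 = S
  Y(24) - G(6) = 18 = S
  T(19) - A(0) = 19 = T
  R(17) - R(17) = 0 = A
  M(12) - K(10) = 2 = C
  M(12) - C(2) = 10 = K
Plaintext: ANALYSISSTACK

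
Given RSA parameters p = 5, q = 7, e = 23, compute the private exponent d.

Step 1: n = 5 * 7 = 35.
Step 2: phi(n) = 4 * 6 = 24.
Step 3: Find d such that 23 * d = 1 (mod 24).
Step 4: d = 23^(-1) mod 24 = 23.
Verification: 23 * 23 = 529 = 22 * 24 + 1.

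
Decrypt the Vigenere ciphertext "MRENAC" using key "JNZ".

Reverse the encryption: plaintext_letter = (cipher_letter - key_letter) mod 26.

Step 1: Extend key: JNZJNZ
Step 2: Decrypt each letter (c - k) mod 26:
  M(12) - J(9) = (12-9) mod 26 = 3 = D
  R(17) - N(13) = (17-13) mod 26 = 4 = E
  E(4) - Z(25) = (4-25) mod 26 = 5 = F
  N(13) - J(9) = (13-9) mod 26 = 4 = E
  A(0) - N(13) = (0-13) mod 26 = 13 = N
  C(2) - Z(25) = (2-25) mod 26 = 3 = D
Plaintext: DEFEND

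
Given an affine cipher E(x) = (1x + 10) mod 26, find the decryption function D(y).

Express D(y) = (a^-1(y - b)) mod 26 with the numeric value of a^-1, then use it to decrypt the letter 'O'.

Step 1: Find a^-1, the modular inverse of 1 mod 26.
Step 2: We need 1 * a^-1 = 1 (mod 26).
Step 3: 1 * 1 = 1 = 0 * 26 + 1, so a^-1 = 1.
Step 4: D(y) = 1(y - 10) mod 26.
Step 5: Apply to 'O' (y = 14): D(14) = 1 * (14 - 10) mod 26 = 1 * 4 mod 26 = 4 -> 'E'.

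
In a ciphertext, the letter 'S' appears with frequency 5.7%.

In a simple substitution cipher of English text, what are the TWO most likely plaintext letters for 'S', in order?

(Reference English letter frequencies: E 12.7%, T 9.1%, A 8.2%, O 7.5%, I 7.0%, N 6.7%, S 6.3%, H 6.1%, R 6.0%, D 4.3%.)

Step 1: Observed frequency of 'S' is 5.7%.
Step 2: Compute distances to each reference frequency and sort:
  R (6.0%): difference = 0.3% <-- BEST
  H (6.1%): difference = 0.4% <-- RUNNER-UP
  S (6.3%): difference = 0.6%
  N (6.7%): difference = 1.0%
  I (7.0%): difference = 1.3%
Step 3: Most likely is 'R' (6.0%, diff 0.3%); second most likely is 'H' (6.1%, diff 0.4%).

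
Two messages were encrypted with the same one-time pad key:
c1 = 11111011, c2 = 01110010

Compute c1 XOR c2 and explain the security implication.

Step 1: c1 XOR c2 = (m1 XOR k) XOR (m2 XOR k).
Step 2: By XOR associativity/commutativity: = m1 XOR m2 XOR k XOR k = m1 XOR m2.
Step 3: 11111011 XOR 01110010 = 10001001 = 137.
Step 4: The key cancels out! An attacker learns m1 XOR m2 = 137, revealing the relationship between plaintexts.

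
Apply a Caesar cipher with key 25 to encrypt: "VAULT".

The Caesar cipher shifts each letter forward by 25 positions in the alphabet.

Step 1: For each letter, shift forward by 25 positions (mod 26).
  V (position 21) -> position (21+25) mod 26 = 20 -> U
  A (position 0) -> position (0+25) mod 26 = 25 -> Z
  U (position 20) -> position (20+25) mod 26 = 19 -> T
  L (position 11) -> position (11+25) mod 26 = 10 -> K
  T (position 19) -> position (19+25) mod 26 = 18 -> S
Result: UZTKS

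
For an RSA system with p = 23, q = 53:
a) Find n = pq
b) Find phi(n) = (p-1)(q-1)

Step 1: n = p * q = 23 * 53 = 1219.
Step 2: phi(n) = (p-1)(q-1) = 22 * 52 = 1144.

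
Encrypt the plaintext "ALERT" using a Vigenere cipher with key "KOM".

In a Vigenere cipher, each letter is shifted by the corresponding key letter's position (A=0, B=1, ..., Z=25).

Step 1: Repeat key to match plaintext length:
  Plaintext: ALERT
  Key:       KOMKO
Step 2: Encrypt each letter:
  A(0) + K(10) = (0+10) mod 26 = 10 = K
  L(11) + O(14) = (11+14) mod 26 = 25 = Z
  E(4) + M(12) = (4+12) mod 26 = 16 = Q
  R(17) + K(10) = (17+10) mod 26 = 1 = B
  T(19) + O(14) = (19+14) mod 26 = 7 = H
Ciphertext: KZQBH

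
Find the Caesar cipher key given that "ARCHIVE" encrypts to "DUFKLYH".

Step 1: Compare first letters: A (position 0) -> D (position 3).
Step 2: Shift = (3 - 0) mod 26 = 3.
The shift value is 3.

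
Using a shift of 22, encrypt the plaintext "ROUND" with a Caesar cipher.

Step 1: For each letter, shift forward by 22 positions (mod 26).
  R (position 17) -> position (17+22) mod 26 = 13 -> N
  O (position 14) -> position (14+22) mod 26 = 10 -> K
  U (position 20) -> position (20+22) mod 26 = 16 -> Q
  N (position 13) -> position (13+22) mod 26 = 9 -> J
  D (position 3) -> position (3+22) mod 26 = 25 -> Z
Result: NKQJZ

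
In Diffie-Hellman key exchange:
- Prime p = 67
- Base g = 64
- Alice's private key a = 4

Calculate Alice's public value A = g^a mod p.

Step 1: A = g^a mod p = 64^4 mod 67.
  64^1 mod 67 = 64
  64^2 mod 67 = (64 * 64) mod 67 = 9
  64^3 mod 67 = (9 * 64) mod 67 = 40
  64^4 mod 67 = (40 * 64) mod 67 = 14
Result: A = 14.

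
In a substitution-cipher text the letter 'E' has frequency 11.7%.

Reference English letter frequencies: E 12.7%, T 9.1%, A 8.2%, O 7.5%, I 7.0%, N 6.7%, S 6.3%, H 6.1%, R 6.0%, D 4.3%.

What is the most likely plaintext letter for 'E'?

Step 1: The observed frequency is 11.7%.
Step 2: Compare with English frequencies:
  E: 12.7% (difference: 1.0%) <-- closest
  T: 9.1% (difference: 2.6%)
  A: 8.2% (difference: 3.5%)
  O: 7.5% (difference: 4.2%)
  I: 7.0% (difference: 4.7%)
  N: 6.7% (difference: 5.0%)
  S: 6.3% (difference: 5.4%)
  H: 6.1% (difference: 5.6%)
  R: 6.0% (difference: 5.7%)
  D: 4.3% (difference: 7.4%)
Step 3: 'E' most likely represents 'E' (frequency 12.7%).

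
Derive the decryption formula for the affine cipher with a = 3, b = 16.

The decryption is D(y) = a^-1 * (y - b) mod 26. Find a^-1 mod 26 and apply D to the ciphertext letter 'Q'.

Step 1: Find a^-1, the modular inverse of 3 mod 26.
Step 2: We need 3 * a^-1 = 1 (mod 26).
Step 3: 3 * 9 = 27 = 1 * 26 + 1, so a^-1 = 9.
Step 4: D(y) = 9(y - 16) mod 26.
Step 5: Apply to 'Q' (y = 16): D(16) = 9 * (16 - 16) mod 26 = 9 * 0 mod 26 = 0 -> 'A'.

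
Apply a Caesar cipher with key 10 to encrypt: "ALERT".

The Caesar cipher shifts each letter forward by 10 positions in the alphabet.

Step 1: For each letter, shift forward by 10 positions (mod 26).
  A (position 0) -> position (0+10) mod 26 = 10 -> K
  L (position 11) -> position (11+10) mod 26 = 21 -> V
  E (position 4) -> position (4+10) mod 26 = 14 -> O
  R (position 17) -> position (17+10) mod 26 = 1 -> B
  T (position 19) -> position (19+10) mod 26 = 3 -> D
Result: KVOBD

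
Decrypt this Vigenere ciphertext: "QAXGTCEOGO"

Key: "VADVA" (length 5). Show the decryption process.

Step 1: Key 'VADVA' has length 5. Extended key: VADVAVADVA
Step 2: Decrypt each position:
  Q(16) - V(21) = 21 = V
  A(0) - A(0) = 0 = A
  X(23) - D(3) = 20 = U
  G(6) - V(21) = 11 = L
  T(19) - A(0) = 19 = T
  C(2) - V(21) = 7 = H
  E(4) - A(0) = 4 = E
  O(14) - D(3) = 11 = L
  G(6) - V(21) = 11 = L
  O(14) - A(0) = 14 = O
Plaintext: VAULTHELLO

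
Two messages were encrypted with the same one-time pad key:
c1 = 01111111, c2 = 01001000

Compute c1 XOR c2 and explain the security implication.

Step 1: c1 XOR c2 = (m1 XOR k) XOR (m2 XOR k).
Step 2: By XOR associativity/commutativity: = m1 XOR m2 XOR k XOR k = m1 XOR m2.
Step 3: 01111111 XOR 01001000 = 00110111 = 55.
Step 4: The key cancels out! An attacker learns m1 XOR m2 = 55, revealing the relationship between plaintexts.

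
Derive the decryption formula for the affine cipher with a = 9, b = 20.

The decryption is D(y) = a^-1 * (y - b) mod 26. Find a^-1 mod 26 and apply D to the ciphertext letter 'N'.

Step 1: Find a^-1, the modular inverse of 9 mod 26.
Step 2: We need 9 * a^-1 = 1 (mod 26).
Step 3: 9 * 3 = 27 = 1 * 26 + 1, so a^-1 = 3.
Step 4: D(y) = 3(y - 20) mod 26.
Step 5: Apply to 'N' (y = 13): D(13) = 3 * (13 - 20) mod 26 = 3 * -7 mod 26 = 5 -> 'F'.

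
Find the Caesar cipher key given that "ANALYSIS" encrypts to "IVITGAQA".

Step 1: Compare first letters: A (position 0) -> I (position 8).
Step 2: Shift = (8 - 0) mod 26 = 8.
The shift value is 8.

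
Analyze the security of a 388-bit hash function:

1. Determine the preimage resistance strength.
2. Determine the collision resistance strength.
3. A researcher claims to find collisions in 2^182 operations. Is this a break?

Step 1: Preimage resistance requires brute-force of 2^388 operations.
Step 2: Collision resistance (birthday bound) = 2^(388/2) = 2^194.
Step 3: The claimed attack costs 2^182 operations.
Step 4: Since 2^182 < 2^194, the claimed attack beats the generic birthday bound, so collision resistance is broken.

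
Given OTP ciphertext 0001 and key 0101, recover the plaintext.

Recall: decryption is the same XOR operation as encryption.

Step 1: XOR ciphertext with key:
  Ciphertext: 0001
  Key:        0101
  XOR:        0100
Step 2: Plaintext = 0100 = 4 in decimal.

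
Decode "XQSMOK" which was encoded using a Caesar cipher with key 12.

Step 1: Reverse the shift by subtracting 12 from each letter position.
  X (position 23) -> position (23-12) mod 26 = 11 -> L
  Q (position 16) -> position (16-12) mod 26 = 4 -> E
  S (position 18) -> position (18-12) mod 26 = 6 -> G
  M (position 12) -> position (12-12) mod 26 = 0 -> A
  O (position 14) -> position (14-12) mod 26 = 2 -> C
  K (position 10) -> position (10-12) mod 26 = 24 -> Y
Decrypted message: LEGACY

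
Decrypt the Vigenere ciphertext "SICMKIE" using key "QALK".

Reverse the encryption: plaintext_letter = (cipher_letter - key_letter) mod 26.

Step 1: Extend key: QALKQAL
Step 2: Decrypt each letter (c - k) mod 26:
  S(18) - Q(16) = (18-16) mod 26 = 2 = C
  I(8) - A(0) = (8-0) mod 26 = 8 = I
  C(2) - L(11) = (2-11) mod 26 = 17 = R
  M(12) - K(10) = (12-10) mod 26 = 2 = C
  K(10) - Q(16) = (10-16) mod 26 = 20 = U
  I(8) - A(0) = (8-0) mod 26 = 8 = I
  E(4) - L(11) = (4-11) mod 26 = 19 = T
Plaintext: CIRCUIT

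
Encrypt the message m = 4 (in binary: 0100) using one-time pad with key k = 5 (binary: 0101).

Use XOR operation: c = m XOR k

Step 1: Write out the XOR operation bit by bit:
  Message: 0100
  Key:     0101
  XOR:     0001
Step 2: Convert to decimal: 0001 = 1.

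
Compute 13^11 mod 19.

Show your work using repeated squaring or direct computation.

Step 1: Compute 13^11 mod 19 step by step, reducing modulo 19 at each step.
  13^1 mod 19 = 13
  13^2 mod 19 = (13 * 13) mod 19 = 17
  13^3 mod 19 = (17 * 13) mod 19 = 12
  13^4 mod 19 = (12 * 13) mod 19 = 4
  13^5 mod 19 = (4 * 13) mod 19 = 14
  13^6 mod 19 = (14 * 13) mod 19 = 11
  13^7 mod 19 = (11 * 13) mod 19 = 10
  13^8 mod 19 = (10 * 13) mod 19 = 16
  13^9 mod 19 = (16 * 13) mod 19 = 18
  13^10 mod 19 = (18 * 13) mod 19 = 6
  13^11 mod 19 = (6 * 13) mod 19 = 2
Step 2: Result = 2.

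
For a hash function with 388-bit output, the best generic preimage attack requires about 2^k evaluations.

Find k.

Step 1: The hash has a 388-bit output.
Step 2: Preimage resistance means: given a digest h(x), it should be infeasible to find any input that hashes to it.
With a 388-bit output there are 2^388 possible digests, so a generic brute-force preimage search costs about 2^388 evaluations.
Step 3: Security level = 388 bits.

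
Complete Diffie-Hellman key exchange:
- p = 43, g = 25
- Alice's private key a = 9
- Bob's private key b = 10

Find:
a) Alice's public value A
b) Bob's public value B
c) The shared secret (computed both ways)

Step 1: A = g^a mod p = 25^9 mod 43 = 11.
Step 2: B = g^b mod p = 25^10 mod 43 = 17.
Step 3: Alice computes s = B^a mod p = 17^9 mod 43 = 41.
Step 4: Bob computes s = A^b mod p = 11^10 mod 43 = 41.
Both sides agree: shared secret = 41.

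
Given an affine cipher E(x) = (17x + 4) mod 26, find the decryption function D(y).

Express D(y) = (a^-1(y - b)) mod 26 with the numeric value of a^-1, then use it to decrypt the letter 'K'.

Step 1: Find a^-1, the modular inverse of 17 mod 26.
Step 2: We need 17 * a^-1 = 1 (mod 26).
Step 3: 17 * 23 = 391 = 15 * 26 + 1, so a^-1 = 23.
Step 4: D(y) = 23(y - 4) mod 26.
Step 5: Apply to 'K' (y = 10): D(10) = 23 * (10 - 4) mod 26 = 23 * 6 mod 26 = 8 -> 'I'.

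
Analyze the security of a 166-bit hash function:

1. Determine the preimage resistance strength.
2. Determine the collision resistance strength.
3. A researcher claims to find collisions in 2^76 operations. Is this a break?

Step 1: Preimage resistance requires brute-force of 2^166 operations.
Step 2: Collision resistance (birthday bound) = 2^(166/2) = 2^83.
Step 3: The claimed attack costs 2^76 operations.
Step 4: Since 2^76 < 2^83, the claimed attack beats the generic birthday bound, so collision resistance is broken.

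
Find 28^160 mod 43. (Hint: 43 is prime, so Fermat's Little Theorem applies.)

Step 1: Since 43 is prime, by Fermat's Little Theorem: 28^42 = 1 (mod 43).
Step 2: Reduce exponent: 160 mod 42 = 34.
Step 3: So 28^160 = 28^34 (mod 43).
Step 4: 28^34 mod 43 = 9.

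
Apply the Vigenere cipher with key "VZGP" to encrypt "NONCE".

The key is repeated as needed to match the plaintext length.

Step 1: Repeat key to match plaintext length:
  Plaintext: NONCE
  Key:       VZGPV
Step 2: Encrypt each letter:
  N(13) + V(21) = (13+21) mod 26 = 8 = I
  O(14) + Z(25) = (14+25) mod 26 = 13 = N
  N(13) + G(6) = (13+6) mod 26 = 19 = T
  C(2) + P(15) = (2+15) mod 26 = 17 = R
  E(4) + V(21) = (4+21) mod 26 = 25 = Z
Ciphertext: INTRZ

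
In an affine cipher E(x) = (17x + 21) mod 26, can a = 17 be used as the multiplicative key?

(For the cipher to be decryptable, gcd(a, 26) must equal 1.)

Step 1: Compute gcd(17, 26).
Step 2: gcd(17, 26) = 1.
Since gcd = 1, 17 is coprime with 26, so it is a valid key.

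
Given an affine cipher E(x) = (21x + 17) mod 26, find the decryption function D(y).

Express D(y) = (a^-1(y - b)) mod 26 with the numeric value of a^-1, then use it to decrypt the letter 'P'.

Step 1: Find a^-1, the modular inverse of 21 mod 26.
Step 2: We need 21 * a^-1 = 1 (mod 26).
Step 3: 21 * 5 = 105 = 4 * 26 + 1, so a^-1 = 5.
Step 4: D(y) = 5(y - 17) mod 26.
Step 5: Apply to 'P' (y = 15): D(15) = 5 * (15 - 17) mod 26 = 5 * -2 mod 26 = 16 -> 'Q'.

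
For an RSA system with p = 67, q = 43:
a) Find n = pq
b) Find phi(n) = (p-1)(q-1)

Step 1: n = p * q = 67 * 43 = 2881.
Step 2: phi(n) = (p-1)(q-1) = 66 * 42 = 2772.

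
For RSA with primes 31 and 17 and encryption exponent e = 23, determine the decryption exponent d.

Step 1: n = 31 * 17 = 527.
Step 2: phi(n) = 30 * 16 = 480.
Step 3: Find d such that 23 * d = 1 (mod 480).
Step 4: d = 23^(-1) mod 480 = 167.
Verification: 23 * 167 = 3841 = 8 * 480 + 1.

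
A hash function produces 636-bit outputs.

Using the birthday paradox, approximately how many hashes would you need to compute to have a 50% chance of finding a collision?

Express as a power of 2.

Step 1: The birthday paradox gives collision probability ~50% after sqrt(2^n) = 2^(n/2) hashes.
Step 2: For 636-bit output: 2^(636/2) = 2^318.
Step 3: Approximately 2^318 hash computations needed.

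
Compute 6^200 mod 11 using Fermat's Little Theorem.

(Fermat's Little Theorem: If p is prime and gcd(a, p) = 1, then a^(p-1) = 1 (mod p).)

Step 1: Since 11 is prime, by Fermat's Little Theorem: 6^10 = 1 (mod 11).
Step 2: Reduce exponent: 200 mod 10 = 0.
Step 3: So 6^200 = 6^0 (mod 11).
Step 4: 6^0 mod 11 = 1.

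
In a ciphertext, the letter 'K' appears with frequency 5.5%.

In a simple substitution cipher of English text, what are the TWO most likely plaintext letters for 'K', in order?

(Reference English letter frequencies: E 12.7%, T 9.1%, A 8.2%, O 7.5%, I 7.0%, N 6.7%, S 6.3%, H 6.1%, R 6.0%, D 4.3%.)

Step 1: Observed frequency of 'K' is 5.5%.
Step 2: Compute distances to each reference frequency and sort:
  R (6.0%): difference = 0.5% <-- BEST
  H (6.1%): difference = 0.6% <-- RUNNER-UP
  S (6.3%): difference = 0.8%
  N (6.7%): difference = 1.2%
  D (4.3%): difference = 1.2%
Step 3: Most likely is 'R' (6.0%, diff 0.5%); second most likely is 'H' (6.1%, diff 0.6%).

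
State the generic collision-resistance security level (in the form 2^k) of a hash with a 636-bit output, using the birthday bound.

Step 1: The birthday paradox gives collision probability ~50% after sqrt(2^n) = 2^(n/2) hashes.
Step 2: For 636-bit output: 2^(636/2) = 2^318.
Step 3: Approximately 2^318 hash computations needed.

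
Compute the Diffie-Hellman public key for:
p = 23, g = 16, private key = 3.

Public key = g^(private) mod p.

Step 1: A = g^a mod p = 16^3 mod 23.
  16^1 mod 23 = 16
  16^2 mod 23 = (16 * 16) mod 23 = 3
  16^3 mod 23 = (3 * 16) mod 23 = 2
Result: A = 2.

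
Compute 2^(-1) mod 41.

Step 1: We need x such that 2 * x = 1 (mod 41).
Step 2: Using the extended Euclidean algorithm or trial:
  2 * 21 = 42 = 1 * 41 + 1.
Step 3: Since 42 mod 41 = 1, the inverse is x = 21.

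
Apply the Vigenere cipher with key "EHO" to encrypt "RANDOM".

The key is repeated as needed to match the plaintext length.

Step 1: Repeat key to match plaintext length:
  Plaintext: RANDOM
  Key:       EHOEHO
Step 2: Encrypt each letter:
  R(17) + E(4) = (17+4) mod 26 = 21 = V
  A(0) + H(7) = (0+7) mod 26 = 7 = H
  N(13) + O(14) = (13+14) mod 26 = 1 = B
  D(3) + E(4) = (3+4) mod 26 = 7 = H
  O(14) + H(7) = (14+7) mod 26 = 21 = V
  M(12) + O(14) = (12+14) mod 26 = 0 = A
Ciphertext: VHBHVA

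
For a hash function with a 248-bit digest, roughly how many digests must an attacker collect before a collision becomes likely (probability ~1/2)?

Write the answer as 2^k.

Step 1: The birthday paradox gives collision probability ~50% after sqrt(2^n) = 2^(n/2) hashes.
Step 2: For 248-bit output: 2^(248/2) = 2^124.
Step 3: Approximately 2^124 hash computations needed.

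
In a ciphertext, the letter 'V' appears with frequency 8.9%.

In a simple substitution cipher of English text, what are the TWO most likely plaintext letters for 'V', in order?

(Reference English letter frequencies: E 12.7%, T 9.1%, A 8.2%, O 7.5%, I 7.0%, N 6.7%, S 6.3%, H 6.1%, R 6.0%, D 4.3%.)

Step 1: Observed frequency of 'V' is 8.9%.
Step 2: Compute distances to each reference frequency and sort:
  T (9.1%): difference = 0.2% <-- BEST
  A (8.2%): difference = 0.7% <-- RUNNER-UP
  O (7.5%): difference = 1.4%
  I (7.0%): difference = 1.9%
  N (6.7%): difference = 2.2%
Step 3: Most likely is 'T' (9.1%, diff 0.2%); second most likely is 'A' (8.2%, diff 0.7%).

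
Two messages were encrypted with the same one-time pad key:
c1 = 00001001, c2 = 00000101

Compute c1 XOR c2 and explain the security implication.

Step 1: c1 XOR c2 = (m1 XOR k) XOR (m2 XOR k).
Step 2: By XOR associativity/commutativity: = m1 XOR m2 XOR k XOR k = m1 XOR m2.
Step 3: 00001001 XOR 00000101 = 00001100 = 12.
Step 4: The key cancels out! An attacker learns m1 XOR m2 = 12, revealing the relationship between plaintexts.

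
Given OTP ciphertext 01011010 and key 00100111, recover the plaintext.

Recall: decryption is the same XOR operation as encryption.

Step 1: XOR ciphertext with key:
  Ciphertext: 01011010
  Key:        00100111
  XOR:        01111101
Step 2: Plaintext = 01111101 = 125 in decimal.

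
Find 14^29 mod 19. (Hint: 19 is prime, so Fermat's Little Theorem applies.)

Step 1: Since 19 is prime, by Fermat's Little Theorem: 14^18 = 1 (mod 19).
Step 2: Reduce exponent: 29 mod 18 = 11.
Step 3: So 14^29 = 14^11 (mod 19).
Step 4: 14^11 mod 19 = 13.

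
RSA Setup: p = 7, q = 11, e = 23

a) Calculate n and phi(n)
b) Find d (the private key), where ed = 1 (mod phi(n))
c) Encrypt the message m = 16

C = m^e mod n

Step 1: n = 7 * 11 = 77.
Step 2: phi(n) = (7-1)(11-1) = 6 * 10 = 60.
Step 3: Find d = 23^(-1) mod 60 = 47.
  Verify: 23 * 47 = 1081 = 1 (mod 60).
Step 4: C = 16^23 mod 77 = 4.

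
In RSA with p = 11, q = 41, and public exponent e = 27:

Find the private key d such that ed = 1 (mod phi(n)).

Step 1: n = 11 * 41 = 451.
Step 2: phi(n) = 10 * 40 = 400.
Step 3: Find d such that 27 * d = 1 (mod 400).
Step 4: d = 27^(-1) mod 400 = 163.
Verification: 27 * 163 = 4401 = 11 * 400 + 1.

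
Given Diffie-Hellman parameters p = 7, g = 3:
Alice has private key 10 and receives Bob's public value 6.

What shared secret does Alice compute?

Step 1: s = B^a mod p = 6^10 mod 7.
  6^1 mod 7 = 6
  6^2 mod 7 = (6 * 6) mod 7 = 1
  6^3 mod 7 = (1 * 6) mod 7 = 6
  6^4 mod 7 = (6 * 6) mod 7 = 1
  6^5 mod 7 = (1 * 6) mod 7 = 6
  6^6 mod 7 = (6 * 6) mod 7 = 1
  6^7 mod 7 = (1 * 6) mod 7 = 6
  6^8 mod 7 = (6 * 6) mod 7 = 1
  6^9 mod 7 = (1 * 6) mod 7 = 6
  6^10 mod 7 = (6 * 6) mod 7 = 1
Result: shared secret = 1.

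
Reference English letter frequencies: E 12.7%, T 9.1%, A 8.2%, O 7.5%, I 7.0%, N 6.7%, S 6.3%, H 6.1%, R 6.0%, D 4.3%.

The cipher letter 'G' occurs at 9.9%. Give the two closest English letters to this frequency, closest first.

Step 1: Observed frequency of 'G' is 9.9%.
Step 2: Compute distances to each reference frequency and sort:
  T (9.1%): difference = 0.8% <-- BEST
  A (8.2%): difference = 1.7% <-- RUNNER-UP
  O (7.5%): difference = 2.4%
  E (12.7%): difference = 2.8%
  I (7.0%): difference = 2.9%
Step 3: Most likely is 'T' (9.1%, diff 0.8%); second most likely is 'A' (8.2%, diff 1.7%).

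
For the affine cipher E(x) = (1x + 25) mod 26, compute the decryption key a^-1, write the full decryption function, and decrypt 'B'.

Step 1: Find a^-1, the modular inverse of 1 mod 26.
Step 2: We need 1 * a^-1 = 1 (mod 26).
Step 3: 1 * 1 = 1 = 0 * 26 + 1, so a^-1 = 1.
Step 4: D(y) = 1(y - 25) mod 26.
Step 5: Apply to 'B' (y = 1): D(1) = 1 * (1 - 25) mod 26 = 1 * -24 mod 26 = 2 -> 'C'.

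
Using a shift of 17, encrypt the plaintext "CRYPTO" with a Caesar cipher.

Step 1: For each letter, shift forward by 17 positions (mod 26).
  C (position 2) -> position (2+17) mod 26 = 19 -> T
  R (position 17) -> position (17+17) mod 26 = 8 -> I
  Y (position 24) -> position (24+17) mod 26 = 15 -> P
  P (position 15) -> position (15+17) mod 26 = 6 -> G
  T (position 19) -> position (19+17) mod 26 = 10 -> K
  O (position 14) -> position (14+17) mod 26 = 5 -> F
Result: TIPGKF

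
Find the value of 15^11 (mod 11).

Step 1: Compute 15^11 mod 11 step by step, reducing modulo 11 at each step.
  15^1 mod 11 = 4
  15^2 mod 11 = (4 * 15) mod 11 = 5
  15^3 mod 11 = (5 * 15) mod 11 = 9
  15^4 mod 11 = (9 * 15) mod 11 = 3
  15^5 mod 11 = (3 * 15) mod 11 = 1
  15^6 mod 11 = (1 * 15) mod 11 = 4
  15^7 mod 11 = (4 * 15) mod 11 = 5
  15^8 mod 11 = (5 * 15) mod 11 = 9
  15^9 mod 11 = (9 * 15) mod 11 = 3
  15^10 mod 11 = (3 * 15) mod 11 = 1
  15^11 mod 11 = (1 * 15) mod 11 = 4
Step 2: Result = 4.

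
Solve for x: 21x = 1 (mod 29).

Step 1: We need x such that 21 * x = 1 (mod 29).
Step 2: Using the extended Euclidean algorithm or trial:
  21 * 18 = 378 = 13 * 29 + 1.
Step 3: Since 378 mod 29 = 1, the inverse is x = 18.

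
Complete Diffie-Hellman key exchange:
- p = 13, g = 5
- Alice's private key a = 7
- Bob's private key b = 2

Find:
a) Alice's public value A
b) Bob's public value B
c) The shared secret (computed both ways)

Step 1: A = g^a mod p = 5^7 mod 13 = 8.
Step 2: B = g^b mod p = 5^2 mod 13 = 12.
Step 3: Alice computes s = B^a mod p = 12^7 mod 13 = 12.
Step 4: Bob computes s = A^b mod p = 8^2 mod 13 = 12.
Both sides agree: shared secret = 12.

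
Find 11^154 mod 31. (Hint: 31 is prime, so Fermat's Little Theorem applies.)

Step 1: Since 31 is prime, by Fermat's Little Theorem: 11^30 = 1 (mod 31).
Step 2: Reduce exponent: 154 mod 30 = 4.
Step 3: So 11^154 = 11^4 (mod 31).
Step 4: 11^4 mod 31 = 9.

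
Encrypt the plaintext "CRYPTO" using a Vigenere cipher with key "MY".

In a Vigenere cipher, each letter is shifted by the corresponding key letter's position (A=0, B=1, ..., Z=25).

Step 1: Repeat key to match plaintext length:
  Plaintext: CRYPTO
  Key:       MYMYMY
Step 2: Encrypt each letter:
  C(2) + M(12) = (2+12) mod 26 = 14 = O
  R(17) + Y(24) = (17+24) mod 26 = 15 = P
  Y(24) + M(12) = (24+12) mod 26 = 10 = K
  P(15) + Y(24) = (15+24) mod 26 = 13 = N
  T(19) + M(12) = (19+12) mod 26 = 5 = F
  O(14) + Y(24) = (14+24) mod 26 = 12 = M
Ciphertext: OPKNFM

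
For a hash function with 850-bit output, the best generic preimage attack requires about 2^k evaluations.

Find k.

Step 1: The hash has a 850-bit output.
Step 2: Preimage resistance means: given a digest h(x), it should be infeasible to find any input that hashes to it.
With a 850-bit output there are 2^850 possible digests, so a generic brute-force preimage search costs about 2^850 evaluations.
Step 3: Security level = 850 bits.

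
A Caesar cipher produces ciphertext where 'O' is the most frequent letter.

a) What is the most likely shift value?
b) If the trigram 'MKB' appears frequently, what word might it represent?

Step 1: In English, 'E' is the most frequent letter (12.7%).
Step 2: The most frequent ciphertext letter is 'O' (position 14).
Step 3: Shift = (14 - 4) mod 26 = 10.
Step 4: Decrypt 'MKB' by shifting back 10:
  M -> C
  K -> A
  B -> R
Step 5: 'MKB' decrypts to 'CAR'.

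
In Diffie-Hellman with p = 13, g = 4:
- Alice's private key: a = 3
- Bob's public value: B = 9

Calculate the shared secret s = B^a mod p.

Step 1: s = B^a mod p = 9^3 mod 13.
  9^1 mod 13 = 9
  9^2 mod 13 = (9 * 9) mod 13 = 3
  9^3 mod 13 = (3 * 9) mod 13 = 1
Result: shared secret = 1.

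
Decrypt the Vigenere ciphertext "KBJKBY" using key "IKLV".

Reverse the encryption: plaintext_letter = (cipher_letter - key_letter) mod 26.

Step 1: Extend key: IKLVIK
Step 2: Decrypt each letter (c - k) mod 26:
  K(10) - I(8) = (10-8) mod 26 = 2 = C
  B(1) - K(10) = (1-10) mod 26 = 17 = R
  J(9) - L(11) = (9-11) mod 26 = 24 = Y
  K(10) - V(21) = (10-21) mod 26 = 15 = P
  B(1) - I(8) = (1-8) mod 26 = 19 = T
  Y(24) - K(10) = (24-10) mod 26 = 14 = O
Plaintext: CRYPTO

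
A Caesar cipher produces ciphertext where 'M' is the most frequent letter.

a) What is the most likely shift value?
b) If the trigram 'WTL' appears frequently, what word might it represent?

Step 1: In English, 'E' is the most frequent letter (12.7%).
Step 2: The most frequent ciphertext letter is 'M' (position 12).
Step 3: Shift = (12 - 4) mod 26 = 8.
Step 4: Decrypt 'WTL' by shifting back 8:
  W -> O
  T -> L
  L -> D
Step 5: 'WTL' decrypts to 'OLD'.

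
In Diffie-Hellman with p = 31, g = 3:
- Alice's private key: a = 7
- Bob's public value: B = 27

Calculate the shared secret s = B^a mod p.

Step 1: s = B^a mod p = 27^7 mod 31.
  27^1 mod 31 = 27
  27^2 mod 31 = (27 * 27) mod 31 = 16
  27^3 mod 31 = (16 * 27) mod 31 = 29
  27^4 mod 31 = (29 * 27) mod 31 = 8
  27^5 mod 31 = (8 * 27) mod 31 = 30
  27^6 mod 31 = (30 * 27) mod 31 = 4
  27^7 mod 31 = (4 * 27) mod 31 = 15
Result: shared secret = 15.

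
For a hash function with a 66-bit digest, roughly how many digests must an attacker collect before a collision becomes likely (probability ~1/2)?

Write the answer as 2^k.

Step 1: The birthday paradox gives collision probability ~50% after sqrt(2^n) = 2^(n/2) hashes.
Step 2: For 66-bit output: 2^(66/2) = 2^33.
Step 3: Approximately 2^33 hash computations needed.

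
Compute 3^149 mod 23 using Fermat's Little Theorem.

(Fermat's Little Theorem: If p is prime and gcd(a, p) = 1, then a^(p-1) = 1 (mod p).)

Step 1: Since 23 is prime, by Fermat's Little Theorem: 3^22 = 1 (mod 23).
Step 2: Reduce exponent: 149 mod 22 = 17.
Step 3: So 3^149 = 3^17 (mod 23).
Step 4: 3^17 mod 23 = 16.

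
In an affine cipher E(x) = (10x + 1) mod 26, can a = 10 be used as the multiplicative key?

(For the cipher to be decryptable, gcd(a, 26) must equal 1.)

Step 1: Compute gcd(10, 26).
Step 2: gcd(10, 26) = 2.
Since gcd = 2 != 1, 10 shares a common factor with 26, so it cannot be used.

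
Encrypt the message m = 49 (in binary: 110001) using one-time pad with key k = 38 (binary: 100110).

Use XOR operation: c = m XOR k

Step 1: Write out the XOR operation bit by bit:
  Message: 110001
  Key:     100110
  XOR:     010111
Step 2: Convert to decimal: 010111 = 23.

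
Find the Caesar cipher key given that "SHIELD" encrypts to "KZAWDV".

Step 1: Compare first letters: S (position 18) -> K (position 10).
Step 2: Shift = (10 - 18) mod 26 = 18.
The shift value is 18.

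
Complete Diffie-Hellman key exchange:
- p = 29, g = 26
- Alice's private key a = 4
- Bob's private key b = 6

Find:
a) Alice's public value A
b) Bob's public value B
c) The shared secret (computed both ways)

Step 1: A = g^a mod p = 26^4 mod 29 = 23.
Step 2: B = g^b mod p = 26^6 mod 29 = 4.
Step 3: Alice computes s = B^a mod p = 4^4 mod 29 = 24.
Step 4: Bob computes s = A^b mod p = 23^6 mod 29 = 24.
Both sides agree: shared secret = 24.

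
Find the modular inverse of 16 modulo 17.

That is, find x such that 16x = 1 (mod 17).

Step 1: We need x such that 16 * x = 1 (mod 17).
Step 2: Using the extended Euclidean algorithm or trial:
  16 * 16 = 256 = 15 * 17 + 1.
Step 3: Since 256 mod 17 = 1, the inverse is x = 16.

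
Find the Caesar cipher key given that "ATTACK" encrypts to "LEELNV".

Step 1: Compare first letters: A (position 0) -> L (position 11).
Step 2: Shift = (11 - 0) mod 26 = 11.
The shift value is 11.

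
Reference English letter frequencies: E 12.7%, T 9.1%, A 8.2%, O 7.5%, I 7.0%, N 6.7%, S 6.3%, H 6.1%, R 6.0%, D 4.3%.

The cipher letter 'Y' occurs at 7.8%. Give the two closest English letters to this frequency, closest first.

Step 1: Observed frequency of 'Y' is 7.8%.
Step 2: Compute distances to each reference frequency and sort:
  O (7.5%): difference = 0.3% <-- BEST
  A (8.2%): difference = 0.4% <-- RUNNER-UP
  I (7.0%): difference = 0.8%
  N (6.7%): difference = 1.1%
  T (9.1%): difference = 1.3%
Step 3: Most likely is 'O' (7.5%, diff 0.3%); second most likely is 'A' (8.2%, diff 0.4%).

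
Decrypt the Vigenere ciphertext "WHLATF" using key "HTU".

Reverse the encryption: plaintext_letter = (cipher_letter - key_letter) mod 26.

Step 1: Extend key: HTUHTU
Step 2: Decrypt each letter (c - k) mod 26:
  W(22) - H(7) = (22-7) mod 26 = 15 = P
  H(7) - T(19) = (7-19) mod 26 = 14 = O
  L(11) - U(20) = (11-20) mod 26 = 17 = R
  A(0) - H(7) = (0-7) mod 26 = 19 = T
  T(19) - T(19) = (19-19) mod 26 = 0 = A
  F(5) - U(20) = (5-20) mod 26 = 11 = L
Plaintext: PORTAL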